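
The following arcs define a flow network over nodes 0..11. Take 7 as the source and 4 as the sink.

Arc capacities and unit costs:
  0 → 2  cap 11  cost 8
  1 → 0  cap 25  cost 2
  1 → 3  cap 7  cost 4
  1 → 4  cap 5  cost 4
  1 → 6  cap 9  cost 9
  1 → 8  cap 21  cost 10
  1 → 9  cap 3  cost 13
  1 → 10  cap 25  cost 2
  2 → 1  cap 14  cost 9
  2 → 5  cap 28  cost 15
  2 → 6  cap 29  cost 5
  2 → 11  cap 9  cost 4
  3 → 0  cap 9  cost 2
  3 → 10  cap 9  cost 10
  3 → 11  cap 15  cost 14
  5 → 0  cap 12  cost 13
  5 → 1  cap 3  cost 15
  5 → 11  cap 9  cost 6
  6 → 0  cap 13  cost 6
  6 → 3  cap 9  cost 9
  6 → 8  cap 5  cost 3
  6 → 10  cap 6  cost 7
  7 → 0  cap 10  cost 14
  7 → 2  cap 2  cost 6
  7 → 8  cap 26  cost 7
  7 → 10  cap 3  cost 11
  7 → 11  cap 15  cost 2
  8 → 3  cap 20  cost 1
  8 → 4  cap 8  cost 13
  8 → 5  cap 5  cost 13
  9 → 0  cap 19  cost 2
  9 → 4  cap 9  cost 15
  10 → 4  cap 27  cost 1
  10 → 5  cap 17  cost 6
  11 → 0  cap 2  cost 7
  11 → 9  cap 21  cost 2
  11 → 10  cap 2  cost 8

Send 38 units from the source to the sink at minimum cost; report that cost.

Minimum cost for 38 units: 730

shortest-cost path #1: 7→11→10→4 push 2 @ unit cost 11 (adds 22)
shortest-cost path #2: 7→10→4 push 3 @ unit cost 12 (adds 36)
shortest-cost path #3: 7→2→1→10→4 push 2 @ unit cost 18 (adds 36)
shortest-cost path #4: 7→11→9→4 push 9 @ unit cost 19 (adds 171)
shortest-cost path #5: 7→8→3→10→4 push 9 @ unit cost 19 (adds 171)
shortest-cost path #6: 7→8→4 push 8 @ unit cost 20 (adds 160)
shortest-cost path #7: 7→11→9→0→2→1→10→4 push 4 @ unit cost 26 (adds 104)
shortest-cost path #8: 7→8→3→0→2→1→10→4 push 1 @ unit cost 30 (adds 30)
total cost = 730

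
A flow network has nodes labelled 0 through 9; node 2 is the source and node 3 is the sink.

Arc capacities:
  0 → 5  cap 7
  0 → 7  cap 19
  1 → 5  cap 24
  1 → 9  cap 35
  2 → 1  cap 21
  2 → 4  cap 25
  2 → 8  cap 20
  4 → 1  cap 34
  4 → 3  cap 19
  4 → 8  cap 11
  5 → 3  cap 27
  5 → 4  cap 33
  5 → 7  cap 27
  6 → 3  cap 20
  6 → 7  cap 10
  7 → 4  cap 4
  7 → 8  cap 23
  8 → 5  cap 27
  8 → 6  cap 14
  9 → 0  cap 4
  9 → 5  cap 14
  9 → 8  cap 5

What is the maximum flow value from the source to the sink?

augment #1: 2→4→3 bottleneck 19, total now 19
augment #2: 2→1→5→3 bottleneck 21, total now 40
augment #3: 2→8→5→3 bottleneck 6, total now 46
augment #4: 2→8→6→3 bottleneck 14, total now 60

Maximum flow value: 60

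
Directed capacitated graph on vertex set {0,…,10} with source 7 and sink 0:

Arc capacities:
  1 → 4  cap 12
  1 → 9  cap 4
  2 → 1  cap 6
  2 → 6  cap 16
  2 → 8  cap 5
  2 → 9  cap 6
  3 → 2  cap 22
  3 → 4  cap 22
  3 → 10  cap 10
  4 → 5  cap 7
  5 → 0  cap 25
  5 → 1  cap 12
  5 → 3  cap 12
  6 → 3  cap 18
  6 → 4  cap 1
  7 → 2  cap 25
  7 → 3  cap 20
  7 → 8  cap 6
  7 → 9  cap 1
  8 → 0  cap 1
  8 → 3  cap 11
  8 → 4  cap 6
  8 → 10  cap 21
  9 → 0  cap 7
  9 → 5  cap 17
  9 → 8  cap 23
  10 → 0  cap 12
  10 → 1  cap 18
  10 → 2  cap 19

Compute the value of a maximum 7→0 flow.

Maximum flow value: 31

augment #1: 7→8→0 bottleneck 1, total now 1
augment #2: 7→9→0 bottleneck 1, total now 2
augment #3: 7→2→9→0 bottleneck 6, total now 8
augment #4: 7→3→10→0 bottleneck 10, total now 18
augment #5: 7→8→10→0 bottleneck 2, total now 20
augment #6: 7→3→4→5→0 bottleneck 7, total now 27
augment #7: 7→2→1→9→5→0 bottleneck 4, total now 31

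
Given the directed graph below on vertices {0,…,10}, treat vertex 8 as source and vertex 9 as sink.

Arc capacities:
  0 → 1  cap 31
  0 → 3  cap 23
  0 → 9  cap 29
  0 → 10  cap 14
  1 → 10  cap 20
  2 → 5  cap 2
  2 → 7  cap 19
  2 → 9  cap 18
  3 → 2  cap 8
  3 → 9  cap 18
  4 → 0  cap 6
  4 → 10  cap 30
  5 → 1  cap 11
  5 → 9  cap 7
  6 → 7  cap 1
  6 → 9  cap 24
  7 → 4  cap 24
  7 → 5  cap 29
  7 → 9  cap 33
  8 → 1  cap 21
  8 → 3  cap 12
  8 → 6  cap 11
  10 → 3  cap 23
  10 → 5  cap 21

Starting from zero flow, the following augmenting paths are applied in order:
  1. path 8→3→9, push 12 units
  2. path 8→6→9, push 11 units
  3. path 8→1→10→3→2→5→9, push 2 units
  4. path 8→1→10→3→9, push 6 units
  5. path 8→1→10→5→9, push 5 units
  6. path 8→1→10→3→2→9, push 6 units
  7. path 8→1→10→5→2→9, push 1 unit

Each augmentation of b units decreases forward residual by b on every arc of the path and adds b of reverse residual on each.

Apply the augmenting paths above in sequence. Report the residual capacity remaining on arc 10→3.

after path 1 (8→3→9, push 12): res(10,3)=23
after path 2 (8→6→9, push 11): res(10,3)=23
after path 3 (8→1→10→3→2→5→9, push 2): res(10,3)=21
after path 4 (8→1→10→3→9, push 6): res(10,3)=15
after path 5 (8→1→10→5→9, push 5): res(10,3)=15
after path 6 (8→1→10→3→2→9, push 6): res(10,3)=9
after path 7 (8→1→10→5→2→9, push 1): res(10,3)=9

Residual capacity of (10,3): 9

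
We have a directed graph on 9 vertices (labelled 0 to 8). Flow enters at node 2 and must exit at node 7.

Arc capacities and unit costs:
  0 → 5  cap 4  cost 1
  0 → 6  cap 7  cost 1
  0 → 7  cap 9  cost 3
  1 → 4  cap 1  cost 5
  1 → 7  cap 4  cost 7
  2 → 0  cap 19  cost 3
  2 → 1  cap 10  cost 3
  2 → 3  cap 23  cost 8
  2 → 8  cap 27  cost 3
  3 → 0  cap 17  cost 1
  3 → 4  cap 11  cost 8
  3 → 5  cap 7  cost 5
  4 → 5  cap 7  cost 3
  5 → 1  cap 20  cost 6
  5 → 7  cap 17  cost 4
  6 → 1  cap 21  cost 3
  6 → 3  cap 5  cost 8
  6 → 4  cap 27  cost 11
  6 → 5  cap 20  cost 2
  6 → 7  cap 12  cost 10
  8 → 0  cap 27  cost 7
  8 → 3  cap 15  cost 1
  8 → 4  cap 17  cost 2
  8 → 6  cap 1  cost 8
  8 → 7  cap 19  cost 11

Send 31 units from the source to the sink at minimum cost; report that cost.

Minimum cost for 31 units: 284

shortest-cost path #1: 2→0→7 push 9 @ unit cost 6 (adds 54)
shortest-cost path #2: 2→0→5→7 push 4 @ unit cost 8 (adds 32)
shortest-cost path #3: 2→1→7 push 4 @ unit cost 10 (adds 40)
shortest-cost path #4: 2→0→6→5→7 push 6 @ unit cost 10 (adds 60)
shortest-cost path #5: 2→8→4→5→7 push 7 @ unit cost 12 (adds 84)
shortest-cost path #6: 2→8→7 push 1 @ unit cost 14 (adds 14)
total cost = 284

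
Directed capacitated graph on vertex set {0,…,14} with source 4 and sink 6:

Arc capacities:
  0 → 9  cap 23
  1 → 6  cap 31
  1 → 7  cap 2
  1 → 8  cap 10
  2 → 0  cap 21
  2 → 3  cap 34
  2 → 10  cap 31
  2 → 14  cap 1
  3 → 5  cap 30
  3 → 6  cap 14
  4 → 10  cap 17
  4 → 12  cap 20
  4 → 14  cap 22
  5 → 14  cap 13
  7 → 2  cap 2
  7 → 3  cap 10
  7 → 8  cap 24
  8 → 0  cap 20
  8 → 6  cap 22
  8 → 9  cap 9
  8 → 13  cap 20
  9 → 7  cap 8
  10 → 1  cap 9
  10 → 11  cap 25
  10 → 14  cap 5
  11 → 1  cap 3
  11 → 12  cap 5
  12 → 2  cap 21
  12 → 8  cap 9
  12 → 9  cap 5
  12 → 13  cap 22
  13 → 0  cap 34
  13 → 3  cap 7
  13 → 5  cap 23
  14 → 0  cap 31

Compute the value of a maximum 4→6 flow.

Maximum flow value: 43

augment #1: 4→10→1→6 bottleneck 9, total now 9
augment #2: 4→12→8→6 bottleneck 9, total now 18
augment #3: 4→10→11→1→6 bottleneck 3, total now 21
augment #4: 4→12→2→3→6 bottleneck 11, total now 32
augment #5: 4→10→11→12→2→3→6 bottleneck 3, total now 35
augment #6: 4→14→0→9→7→8→6 bottleneck 8, total now 43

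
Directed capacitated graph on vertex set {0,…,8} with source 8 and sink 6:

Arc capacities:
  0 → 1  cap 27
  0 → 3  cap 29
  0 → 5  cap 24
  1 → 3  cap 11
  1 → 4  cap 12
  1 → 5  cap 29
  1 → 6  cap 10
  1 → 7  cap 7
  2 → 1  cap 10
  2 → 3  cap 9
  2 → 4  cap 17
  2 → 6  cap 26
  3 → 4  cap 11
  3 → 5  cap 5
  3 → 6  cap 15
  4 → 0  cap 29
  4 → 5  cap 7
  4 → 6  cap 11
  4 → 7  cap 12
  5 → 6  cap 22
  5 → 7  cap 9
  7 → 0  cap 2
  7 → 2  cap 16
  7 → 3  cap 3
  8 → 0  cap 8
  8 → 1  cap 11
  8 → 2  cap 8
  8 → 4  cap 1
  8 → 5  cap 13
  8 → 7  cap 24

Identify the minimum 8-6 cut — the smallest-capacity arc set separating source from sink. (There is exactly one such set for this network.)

Min-cut arcs: {(7,0), (7,2), (7,3), (8,0), (8,1), (8,2), (8,4), (8,5)} (total capacity 62)

augment #1: 8→1→6 push 10
augment #2: 8→2→6 push 8
augment #3: 8→4→6 push 1
augment #4: 8→5→6 push 13
augment #5: 8→0→3→6 push 8
augment #6: 8→1→3→6 push 1
augment #7: 8→7→2→6 push 16
augment #8: 8→7→3→6 push 3
augment #9: 8→7→0→3→6 push 2
max flow = 62; residual-reachable set from 8 gives S-side
cut edges (S→T): {(7,0), (7,2), (7,3), (8,0), (8,1), (8,2), (8,4), (8,5)} total cap 62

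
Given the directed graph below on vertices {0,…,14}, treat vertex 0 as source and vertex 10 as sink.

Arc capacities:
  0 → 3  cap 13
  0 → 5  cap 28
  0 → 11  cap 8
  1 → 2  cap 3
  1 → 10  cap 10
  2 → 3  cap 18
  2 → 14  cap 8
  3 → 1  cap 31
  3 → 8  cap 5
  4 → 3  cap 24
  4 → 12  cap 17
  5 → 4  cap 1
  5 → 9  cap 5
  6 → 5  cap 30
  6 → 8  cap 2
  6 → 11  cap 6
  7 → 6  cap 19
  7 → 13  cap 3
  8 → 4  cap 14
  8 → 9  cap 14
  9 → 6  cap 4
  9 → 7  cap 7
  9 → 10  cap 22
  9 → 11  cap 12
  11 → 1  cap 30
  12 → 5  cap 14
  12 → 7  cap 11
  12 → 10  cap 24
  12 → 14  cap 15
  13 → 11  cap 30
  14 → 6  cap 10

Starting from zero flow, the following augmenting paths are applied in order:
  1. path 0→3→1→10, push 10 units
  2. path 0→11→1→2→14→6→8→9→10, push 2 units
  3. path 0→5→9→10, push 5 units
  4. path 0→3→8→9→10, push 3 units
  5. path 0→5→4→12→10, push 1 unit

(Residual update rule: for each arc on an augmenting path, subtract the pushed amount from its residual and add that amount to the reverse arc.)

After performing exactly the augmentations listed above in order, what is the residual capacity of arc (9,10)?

after path 1 (0→3→1→10, push 10): res(9,10)=22
after path 2 (0→11→1→2→14→6→8→9→10, push 2): res(9,10)=20
after path 3 (0→5→9→10, push 5): res(9,10)=15
after path 4 (0→3→8→9→10, push 3): res(9,10)=12
after path 5 (0→5→4→12→10, push 1): res(9,10)=12

Residual capacity of (9,10): 12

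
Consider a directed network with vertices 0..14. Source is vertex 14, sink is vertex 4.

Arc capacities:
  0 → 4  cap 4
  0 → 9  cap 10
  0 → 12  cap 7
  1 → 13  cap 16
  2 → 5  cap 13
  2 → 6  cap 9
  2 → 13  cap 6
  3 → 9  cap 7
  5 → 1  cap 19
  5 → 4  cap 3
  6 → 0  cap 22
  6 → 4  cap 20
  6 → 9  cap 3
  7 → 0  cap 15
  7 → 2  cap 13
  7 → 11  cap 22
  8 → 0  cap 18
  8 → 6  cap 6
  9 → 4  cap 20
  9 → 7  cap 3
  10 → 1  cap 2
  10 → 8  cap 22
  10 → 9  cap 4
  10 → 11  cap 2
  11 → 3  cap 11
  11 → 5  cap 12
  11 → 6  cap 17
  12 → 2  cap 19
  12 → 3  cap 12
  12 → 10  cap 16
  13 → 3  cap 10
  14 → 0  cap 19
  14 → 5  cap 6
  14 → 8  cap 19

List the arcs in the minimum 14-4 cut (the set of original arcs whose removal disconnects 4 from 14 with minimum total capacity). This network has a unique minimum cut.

Min-cut arcs: {(0,4), (0,9), (0,12), (8,6), (14,5)} (total capacity 33)

augment #1: 14→0→4 push 4
augment #2: 14→5→4 push 3
augment #3: 14→0→9→4 push 10
augment #4: 14→8→6→4 push 6
augment #5: 14→0→12→2→6→4 push 5
augment #6: 14→5→1→13→3→9→4 push 3
augment #7: 14→8→0→12→2→6→4 push 2
max flow = 33; residual-reachable set from 14 gives S-side
cut edges (S→T): {(0,4), (0,9), (0,12), (8,6), (14,5)} total cap 33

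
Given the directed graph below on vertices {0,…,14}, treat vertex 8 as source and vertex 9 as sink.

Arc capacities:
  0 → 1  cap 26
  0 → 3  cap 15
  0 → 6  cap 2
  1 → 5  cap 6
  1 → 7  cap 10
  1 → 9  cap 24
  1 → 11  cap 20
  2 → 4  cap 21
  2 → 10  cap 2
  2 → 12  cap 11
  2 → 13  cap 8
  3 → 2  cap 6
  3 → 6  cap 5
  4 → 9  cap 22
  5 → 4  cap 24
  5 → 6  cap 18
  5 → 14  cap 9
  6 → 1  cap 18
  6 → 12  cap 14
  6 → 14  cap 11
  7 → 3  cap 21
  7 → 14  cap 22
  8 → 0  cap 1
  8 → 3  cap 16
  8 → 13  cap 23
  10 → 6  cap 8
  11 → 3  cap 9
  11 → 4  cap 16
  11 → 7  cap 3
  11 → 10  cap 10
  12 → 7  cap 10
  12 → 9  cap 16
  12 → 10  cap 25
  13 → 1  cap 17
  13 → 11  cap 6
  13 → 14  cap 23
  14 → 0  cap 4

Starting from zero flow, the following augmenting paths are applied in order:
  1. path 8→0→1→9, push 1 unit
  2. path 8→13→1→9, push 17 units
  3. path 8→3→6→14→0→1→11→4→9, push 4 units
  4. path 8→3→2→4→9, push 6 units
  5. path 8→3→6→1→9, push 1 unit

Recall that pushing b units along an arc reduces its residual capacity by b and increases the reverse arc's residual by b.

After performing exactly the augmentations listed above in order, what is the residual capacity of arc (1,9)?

Residual capacity of (1,9): 5

after path 1 (8→0→1→9, push 1): res(1,9)=23
after path 2 (8→13→1→9, push 17): res(1,9)=6
after path 3 (8→3→6→14→0→1→11→4→9, push 4): res(1,9)=6
after path 4 (8→3→2→4→9, push 6): res(1,9)=6
after path 5 (8→3→6→1→9, push 1): res(1,9)=5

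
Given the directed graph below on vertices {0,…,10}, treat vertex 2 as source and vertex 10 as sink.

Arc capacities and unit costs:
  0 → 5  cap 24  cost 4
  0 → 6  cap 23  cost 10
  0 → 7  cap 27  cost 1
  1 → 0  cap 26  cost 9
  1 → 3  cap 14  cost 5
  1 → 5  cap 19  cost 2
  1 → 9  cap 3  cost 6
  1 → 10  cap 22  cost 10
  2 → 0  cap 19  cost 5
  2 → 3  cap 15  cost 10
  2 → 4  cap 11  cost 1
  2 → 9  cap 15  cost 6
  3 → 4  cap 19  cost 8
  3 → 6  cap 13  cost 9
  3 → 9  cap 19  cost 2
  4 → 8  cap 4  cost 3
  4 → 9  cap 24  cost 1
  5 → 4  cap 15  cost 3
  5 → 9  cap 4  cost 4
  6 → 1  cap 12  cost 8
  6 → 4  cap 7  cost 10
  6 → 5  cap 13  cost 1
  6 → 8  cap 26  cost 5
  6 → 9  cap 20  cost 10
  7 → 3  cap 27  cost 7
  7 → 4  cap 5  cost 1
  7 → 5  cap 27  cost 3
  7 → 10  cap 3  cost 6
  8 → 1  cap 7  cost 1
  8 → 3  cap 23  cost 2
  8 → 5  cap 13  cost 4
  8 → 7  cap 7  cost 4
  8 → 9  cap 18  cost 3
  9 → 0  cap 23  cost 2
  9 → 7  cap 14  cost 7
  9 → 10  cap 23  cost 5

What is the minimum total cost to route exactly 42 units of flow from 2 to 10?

shortest-cost path #1: 2→4→9→10 push 11 @ unit cost 7 (adds 77)
shortest-cost path #2: 2→9→10 push 12 @ unit cost 11 (adds 132)
shortest-cost path #3: 2→0→7→10 push 3 @ unit cost 12 (adds 36)
shortest-cost path #4: 2→9→4→8→1→10 push 3 @ unit cost 19 (adds 57)
shortest-cost path #5: 2→0→7→4→8→1→10 push 1 @ unit cost 21 (adds 21)
shortest-cost path #6: 2→0→6→8→1→10 push 3 @ unit cost 31 (adds 93)
shortest-cost path #7: 2→0→6→1→10 push 9 @ unit cost 33 (adds 297)
total cost = 713

Minimum cost for 42 units: 713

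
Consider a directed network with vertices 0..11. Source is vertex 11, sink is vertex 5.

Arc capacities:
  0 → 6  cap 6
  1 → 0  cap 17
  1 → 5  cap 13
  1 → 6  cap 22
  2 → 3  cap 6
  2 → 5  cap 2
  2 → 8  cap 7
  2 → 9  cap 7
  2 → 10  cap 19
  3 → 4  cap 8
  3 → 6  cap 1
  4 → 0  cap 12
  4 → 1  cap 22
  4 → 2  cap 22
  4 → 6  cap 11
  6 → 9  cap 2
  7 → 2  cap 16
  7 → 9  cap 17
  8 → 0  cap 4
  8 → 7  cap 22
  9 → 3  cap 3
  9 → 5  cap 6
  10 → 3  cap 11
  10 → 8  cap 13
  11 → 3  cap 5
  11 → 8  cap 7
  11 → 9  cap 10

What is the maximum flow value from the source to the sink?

augment #1: 11→9→5 bottleneck 6, total now 6
augment #2: 11→3→4→1→5 bottleneck 5, total now 11
augment #3: 11→8→7→2→5 bottleneck 2, total now 13
augment #4: 11→9→3→4→1→5 bottleneck 3, total now 16

Maximum flow value: 16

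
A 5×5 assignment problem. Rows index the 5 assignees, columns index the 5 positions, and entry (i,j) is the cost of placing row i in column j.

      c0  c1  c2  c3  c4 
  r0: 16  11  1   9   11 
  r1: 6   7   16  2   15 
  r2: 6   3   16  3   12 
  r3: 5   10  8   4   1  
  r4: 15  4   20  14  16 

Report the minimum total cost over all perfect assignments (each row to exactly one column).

optimal assignment: row0→col2 (cost 1), row1→col3 (cost 2), row2→col0 (cost 6), row3→col4 (cost 1), row4→col1 (cost 4)
total = 1 + 2 + 6 + 1 + 4 = 14

Minimum assignment cost: 14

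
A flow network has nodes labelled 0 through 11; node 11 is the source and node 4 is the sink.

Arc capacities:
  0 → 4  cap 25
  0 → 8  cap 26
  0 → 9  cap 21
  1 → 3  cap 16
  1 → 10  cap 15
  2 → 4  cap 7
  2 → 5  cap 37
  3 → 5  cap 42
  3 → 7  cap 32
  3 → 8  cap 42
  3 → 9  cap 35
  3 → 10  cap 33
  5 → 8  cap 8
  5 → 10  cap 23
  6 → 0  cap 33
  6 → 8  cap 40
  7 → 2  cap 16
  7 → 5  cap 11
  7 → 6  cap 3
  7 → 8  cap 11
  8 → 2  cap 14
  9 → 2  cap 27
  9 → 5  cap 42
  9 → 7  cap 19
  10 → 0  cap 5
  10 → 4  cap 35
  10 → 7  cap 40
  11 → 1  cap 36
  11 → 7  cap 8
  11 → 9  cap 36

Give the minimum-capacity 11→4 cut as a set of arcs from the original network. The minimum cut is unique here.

Min-cut arcs: {(2,4), (7,6), (10,0), (10,4)} (total capacity 50)

augment #1: 11→1→10→4 push 15
augment #2: 11→7→2→4 push 7
augment #3: 11→1→3→10→4 push 16
augment #4: 11→7→5→10→4 push 1
augment #5: 11→9→5→10→4 push 3
augment #6: 11→9→5→10→0→4 push 5
augment #7: 11→9→7→6→0→4 push 3
max flow = 50; residual-reachable set from 11 gives S-side
cut edges (S→T): {(2,4), (7,6), (10,0), (10,4)} total cap 50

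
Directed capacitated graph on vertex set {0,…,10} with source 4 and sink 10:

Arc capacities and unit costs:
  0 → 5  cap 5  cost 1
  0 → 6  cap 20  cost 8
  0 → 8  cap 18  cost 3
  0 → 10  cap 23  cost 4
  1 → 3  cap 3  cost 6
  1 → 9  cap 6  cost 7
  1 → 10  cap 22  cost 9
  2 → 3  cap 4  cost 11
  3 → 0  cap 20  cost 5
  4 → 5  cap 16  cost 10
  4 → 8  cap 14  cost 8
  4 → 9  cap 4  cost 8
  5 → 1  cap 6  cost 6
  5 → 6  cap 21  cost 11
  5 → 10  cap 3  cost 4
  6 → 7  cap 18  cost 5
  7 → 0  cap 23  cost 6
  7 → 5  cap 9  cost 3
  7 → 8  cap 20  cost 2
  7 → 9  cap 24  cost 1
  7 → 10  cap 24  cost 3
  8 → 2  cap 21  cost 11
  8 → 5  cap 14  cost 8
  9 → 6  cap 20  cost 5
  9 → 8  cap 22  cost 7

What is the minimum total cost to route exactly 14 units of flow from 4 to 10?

shortest-cost path #1: 4→5→10 push 3 @ unit cost 14 (adds 42)
shortest-cost path #2: 4→9→6→7→10 push 4 @ unit cost 21 (adds 84)
shortest-cost path #3: 4→5→1→10 push 6 @ unit cost 25 (adds 150)
shortest-cost path #4: 4→5→6→7→10 push 1 @ unit cost 29 (adds 29)
total cost = 305

Minimum cost for 14 units: 305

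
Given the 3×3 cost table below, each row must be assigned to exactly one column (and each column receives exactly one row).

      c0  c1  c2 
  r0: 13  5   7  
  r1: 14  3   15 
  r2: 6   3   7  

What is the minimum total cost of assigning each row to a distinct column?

Minimum assignment cost: 16

optimal assignment: row0→col2 (cost 7), row1→col1 (cost 3), row2→col0 (cost 6)
total = 7 + 3 + 6 = 16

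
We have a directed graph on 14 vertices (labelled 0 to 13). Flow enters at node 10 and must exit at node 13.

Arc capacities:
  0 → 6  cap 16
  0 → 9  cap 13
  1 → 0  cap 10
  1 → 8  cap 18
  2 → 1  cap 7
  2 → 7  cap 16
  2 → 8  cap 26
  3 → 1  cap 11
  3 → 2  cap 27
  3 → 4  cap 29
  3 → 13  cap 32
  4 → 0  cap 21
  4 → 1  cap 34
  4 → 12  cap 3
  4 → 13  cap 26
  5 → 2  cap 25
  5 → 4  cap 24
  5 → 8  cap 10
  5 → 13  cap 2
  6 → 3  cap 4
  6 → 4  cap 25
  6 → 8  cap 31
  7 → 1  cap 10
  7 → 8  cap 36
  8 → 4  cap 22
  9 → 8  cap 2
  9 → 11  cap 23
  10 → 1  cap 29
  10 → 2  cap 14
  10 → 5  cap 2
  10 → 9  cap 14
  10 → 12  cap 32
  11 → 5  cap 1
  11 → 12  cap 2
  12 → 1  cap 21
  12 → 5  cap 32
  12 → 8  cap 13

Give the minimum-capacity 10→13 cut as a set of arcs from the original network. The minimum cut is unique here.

Min-cut arcs: {(4,13), (5,13), (6,3)} (total capacity 32)

augment #1: 10→5→13 push 2
augment #2: 10→1→8→4→13 push 18
augment #3: 10→2→8→4→13 push 4
augment #4: 10→12→5→4→13 push 4
augment #5: 10→1→0→6→3→13 push 4
max flow = 32; residual-reachable set from 10 gives S-side
cut edges (S→T): {(4,13), (5,13), (6,3)} total cap 32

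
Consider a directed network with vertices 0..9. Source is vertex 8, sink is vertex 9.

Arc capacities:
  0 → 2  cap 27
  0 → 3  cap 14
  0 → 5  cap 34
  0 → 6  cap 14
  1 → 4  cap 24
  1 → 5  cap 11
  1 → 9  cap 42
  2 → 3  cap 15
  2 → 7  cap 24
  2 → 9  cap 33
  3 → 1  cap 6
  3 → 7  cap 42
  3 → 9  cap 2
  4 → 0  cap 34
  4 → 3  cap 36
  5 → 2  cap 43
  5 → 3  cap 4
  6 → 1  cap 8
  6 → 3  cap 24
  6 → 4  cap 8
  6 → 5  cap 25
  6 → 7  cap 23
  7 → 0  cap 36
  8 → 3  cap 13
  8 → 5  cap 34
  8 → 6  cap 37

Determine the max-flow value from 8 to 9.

Maximum flow value: 49

augment #1: 8→3→9 bottleneck 2, total now 2
augment #2: 8→3→1→9 bottleneck 6, total now 8
augment #3: 8→5→2→9 bottleneck 33, total now 41
augment #4: 8→6→1→9 bottleneck 8, total now 49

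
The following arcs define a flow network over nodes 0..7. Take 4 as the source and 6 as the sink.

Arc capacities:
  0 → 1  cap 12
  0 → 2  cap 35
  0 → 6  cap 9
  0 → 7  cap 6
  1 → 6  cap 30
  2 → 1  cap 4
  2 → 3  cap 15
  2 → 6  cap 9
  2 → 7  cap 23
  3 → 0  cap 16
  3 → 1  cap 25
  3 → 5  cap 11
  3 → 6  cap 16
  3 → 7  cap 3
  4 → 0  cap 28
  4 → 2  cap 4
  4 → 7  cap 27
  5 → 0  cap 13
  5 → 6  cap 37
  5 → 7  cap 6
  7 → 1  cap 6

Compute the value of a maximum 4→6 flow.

augment #1: 4→0→6 bottleneck 9, total now 9
augment #2: 4→2→6 bottleneck 4, total now 13
augment #3: 4→0→1→6 bottleneck 12, total now 25
augment #4: 4→0→2→6 bottleneck 5, total now 30
augment #5: 4→7→1→6 bottleneck 6, total now 36
augment #6: 4→0→2→1→6 bottleneck 2, total now 38

Maximum flow value: 38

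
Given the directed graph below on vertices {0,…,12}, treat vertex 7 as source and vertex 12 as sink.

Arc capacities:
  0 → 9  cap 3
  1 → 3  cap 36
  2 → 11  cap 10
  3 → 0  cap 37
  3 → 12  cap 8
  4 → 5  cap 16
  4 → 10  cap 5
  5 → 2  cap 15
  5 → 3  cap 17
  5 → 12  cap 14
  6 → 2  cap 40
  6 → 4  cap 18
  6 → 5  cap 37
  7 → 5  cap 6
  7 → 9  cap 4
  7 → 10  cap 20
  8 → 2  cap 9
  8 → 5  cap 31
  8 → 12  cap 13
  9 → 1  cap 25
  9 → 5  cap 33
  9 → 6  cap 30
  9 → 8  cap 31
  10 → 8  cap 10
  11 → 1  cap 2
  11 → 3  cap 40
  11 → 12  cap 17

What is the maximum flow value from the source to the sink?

augment #1: 7→5→12 bottleneck 6, total now 6
augment #2: 7→9→5→12 bottleneck 4, total now 10
augment #3: 7→10→8→12 bottleneck 10, total now 20

Maximum flow value: 20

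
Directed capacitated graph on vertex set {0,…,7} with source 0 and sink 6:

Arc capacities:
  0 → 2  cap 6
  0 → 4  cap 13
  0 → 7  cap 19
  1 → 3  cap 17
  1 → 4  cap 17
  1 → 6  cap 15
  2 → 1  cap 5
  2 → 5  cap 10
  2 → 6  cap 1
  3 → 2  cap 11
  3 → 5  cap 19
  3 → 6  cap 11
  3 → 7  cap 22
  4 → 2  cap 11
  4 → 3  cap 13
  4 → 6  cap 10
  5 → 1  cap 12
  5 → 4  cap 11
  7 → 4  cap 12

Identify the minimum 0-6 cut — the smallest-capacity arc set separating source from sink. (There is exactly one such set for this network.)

Min-cut arcs: {(0,2), (0,4), (7,4)} (total capacity 31)

augment #1: 0→2→6 push 1
augment #2: 0→4→6 push 10
augment #3: 0→2→1→6 push 5
augment #4: 0→4→3→6 push 3
augment #5: 0→7→4→3→6 push 8
augment #6: 0→7→4→2→5→1→6 push 4
max flow = 31; residual-reachable set from 0 gives S-side
cut edges (S→T): {(0,2), (0,4), (7,4)} total cap 31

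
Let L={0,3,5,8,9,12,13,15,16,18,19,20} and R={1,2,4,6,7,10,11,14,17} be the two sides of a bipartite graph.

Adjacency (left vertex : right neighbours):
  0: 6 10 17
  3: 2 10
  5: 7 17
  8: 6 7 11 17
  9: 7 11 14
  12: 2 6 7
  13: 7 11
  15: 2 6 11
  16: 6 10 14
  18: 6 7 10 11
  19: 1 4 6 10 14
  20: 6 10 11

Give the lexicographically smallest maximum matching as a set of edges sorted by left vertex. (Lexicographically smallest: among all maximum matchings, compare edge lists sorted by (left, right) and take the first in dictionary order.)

|M| = 8 (so the lex-smallest maximum matching has 8 edges)
process left vertices in ascending order; for each, take the smallest-labelled available neighbour that still permits 8 edges overall, or leave it unmatched if none does
lex-smallest matching: {0-6, 3-2, 5-7, 8-17, 9-11, 16-14, 18-10, 19-1}

Lex-smallest maximum matching: {(0,6), (3,2), (5,7), (8,17), (9,11), (16,14), (18,10), (19,1)}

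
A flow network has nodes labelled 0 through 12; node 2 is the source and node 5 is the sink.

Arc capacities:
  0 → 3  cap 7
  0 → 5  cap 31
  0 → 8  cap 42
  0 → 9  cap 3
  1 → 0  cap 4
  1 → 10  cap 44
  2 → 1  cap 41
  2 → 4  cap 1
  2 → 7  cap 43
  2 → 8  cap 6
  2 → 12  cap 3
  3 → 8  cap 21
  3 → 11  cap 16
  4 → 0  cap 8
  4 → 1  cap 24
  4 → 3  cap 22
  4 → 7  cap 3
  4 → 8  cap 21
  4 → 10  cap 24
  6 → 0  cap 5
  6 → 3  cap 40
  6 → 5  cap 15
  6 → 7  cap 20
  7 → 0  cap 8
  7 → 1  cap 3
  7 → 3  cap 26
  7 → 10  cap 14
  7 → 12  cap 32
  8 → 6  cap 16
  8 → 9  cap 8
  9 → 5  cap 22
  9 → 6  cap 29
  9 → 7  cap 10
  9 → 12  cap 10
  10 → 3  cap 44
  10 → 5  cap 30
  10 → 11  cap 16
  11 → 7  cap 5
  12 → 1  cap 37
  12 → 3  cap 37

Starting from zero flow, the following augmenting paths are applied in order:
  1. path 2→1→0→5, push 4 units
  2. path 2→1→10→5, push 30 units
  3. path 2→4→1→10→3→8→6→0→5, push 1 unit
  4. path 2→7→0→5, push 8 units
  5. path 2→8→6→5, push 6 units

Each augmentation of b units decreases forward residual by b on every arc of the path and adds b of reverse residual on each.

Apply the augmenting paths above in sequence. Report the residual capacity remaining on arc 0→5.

after path 1 (2→1→0→5, push 4): res(0,5)=27
after path 2 (2→1→10→5, push 30): res(0,5)=27
after path 3 (2→4→1→10→3→8→6→0→5, push 1): res(0,5)=26
after path 4 (2→7→0→5, push 8): res(0,5)=18
after path 5 (2→8→6→5, push 6): res(0,5)=18

Residual capacity of (0,5): 18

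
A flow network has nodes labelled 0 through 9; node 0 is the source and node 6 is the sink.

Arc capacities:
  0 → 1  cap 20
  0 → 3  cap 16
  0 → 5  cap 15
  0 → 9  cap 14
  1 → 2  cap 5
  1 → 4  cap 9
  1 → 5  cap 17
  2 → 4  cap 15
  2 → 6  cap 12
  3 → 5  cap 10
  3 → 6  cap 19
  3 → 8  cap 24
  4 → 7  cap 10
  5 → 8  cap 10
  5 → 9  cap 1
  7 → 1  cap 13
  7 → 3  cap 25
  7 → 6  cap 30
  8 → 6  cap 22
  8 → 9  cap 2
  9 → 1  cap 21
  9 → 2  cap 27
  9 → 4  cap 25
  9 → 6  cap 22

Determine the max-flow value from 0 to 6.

Maximum flow value: 55

augment #1: 0→3→6 bottleneck 16, total now 16
augment #2: 0→9→6 bottleneck 14, total now 30
augment #3: 0→1→2→6 bottleneck 5, total now 35
augment #4: 0→5→8→6 bottleneck 10, total now 45
augment #5: 0→5→9→6 bottleneck 1, total now 46
augment #6: 0→1→4→7→6 bottleneck 9, total now 55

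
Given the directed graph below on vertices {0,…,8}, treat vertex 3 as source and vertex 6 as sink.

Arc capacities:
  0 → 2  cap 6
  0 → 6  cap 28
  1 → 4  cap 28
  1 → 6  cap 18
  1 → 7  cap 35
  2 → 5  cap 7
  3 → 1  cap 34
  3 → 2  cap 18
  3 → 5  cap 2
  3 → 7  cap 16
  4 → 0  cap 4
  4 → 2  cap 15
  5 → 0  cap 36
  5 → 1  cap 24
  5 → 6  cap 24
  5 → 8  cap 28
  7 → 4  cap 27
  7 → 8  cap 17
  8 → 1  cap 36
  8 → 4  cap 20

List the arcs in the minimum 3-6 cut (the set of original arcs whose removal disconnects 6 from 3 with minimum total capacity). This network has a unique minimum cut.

augment #1: 3→1→6 push 18
augment #2: 3→5→6 push 2
augment #3: 3→2→5→6 push 7
augment #4: 3→1→4→0→6 push 4
max flow = 31; residual-reachable set from 3 gives S-side
cut edges (S→T): {(1,6), (2,5), (3,5), (4,0)} total cap 31

Min-cut arcs: {(1,6), (2,5), (3,5), (4,0)} (total capacity 31)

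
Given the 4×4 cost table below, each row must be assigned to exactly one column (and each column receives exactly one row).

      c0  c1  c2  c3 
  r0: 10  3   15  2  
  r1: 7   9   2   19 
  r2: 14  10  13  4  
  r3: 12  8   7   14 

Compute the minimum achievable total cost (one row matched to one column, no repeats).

Minimum assignment cost: 21

one of 2 optimal assignments: row0→col1 (cost 3), row1→col0 (cost 7), row2→col3 (cost 4), row3→col2 (cost 7)
total = 3 + 7 + 4 + 7 = 21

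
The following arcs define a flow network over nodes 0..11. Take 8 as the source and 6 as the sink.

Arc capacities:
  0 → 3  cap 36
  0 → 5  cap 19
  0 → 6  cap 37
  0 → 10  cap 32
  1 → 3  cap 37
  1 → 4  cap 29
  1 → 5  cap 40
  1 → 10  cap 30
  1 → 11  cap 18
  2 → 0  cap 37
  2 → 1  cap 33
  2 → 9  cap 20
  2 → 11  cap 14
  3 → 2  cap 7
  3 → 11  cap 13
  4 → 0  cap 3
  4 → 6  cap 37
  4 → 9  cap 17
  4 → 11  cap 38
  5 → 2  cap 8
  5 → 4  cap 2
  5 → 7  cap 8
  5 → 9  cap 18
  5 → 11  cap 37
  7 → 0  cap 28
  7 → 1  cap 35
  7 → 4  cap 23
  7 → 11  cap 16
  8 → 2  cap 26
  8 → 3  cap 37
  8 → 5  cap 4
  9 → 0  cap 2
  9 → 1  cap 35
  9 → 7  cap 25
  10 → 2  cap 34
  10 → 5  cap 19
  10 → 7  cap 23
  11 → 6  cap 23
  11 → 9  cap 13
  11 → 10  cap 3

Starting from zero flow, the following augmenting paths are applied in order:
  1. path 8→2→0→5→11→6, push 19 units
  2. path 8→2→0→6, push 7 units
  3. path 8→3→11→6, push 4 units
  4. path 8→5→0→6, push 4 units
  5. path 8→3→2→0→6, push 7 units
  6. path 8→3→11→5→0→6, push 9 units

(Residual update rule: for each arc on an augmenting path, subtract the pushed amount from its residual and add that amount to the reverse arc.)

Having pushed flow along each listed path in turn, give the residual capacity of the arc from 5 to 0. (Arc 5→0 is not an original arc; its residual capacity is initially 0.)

after path 1 (8→2→0→5→11→6, push 19): res(5,0)=19
after path 2 (8→2→0→6, push 7): res(5,0)=19
after path 3 (8→3→11→6, push 4): res(5,0)=19
after path 4 (8→5→0→6, push 4): res(5,0)=15
after path 5 (8→3→2→0→6, push 7): res(5,0)=15
after path 6 (8→3→11→5→0→6, push 9): res(5,0)=6

Residual capacity of (5,0): 6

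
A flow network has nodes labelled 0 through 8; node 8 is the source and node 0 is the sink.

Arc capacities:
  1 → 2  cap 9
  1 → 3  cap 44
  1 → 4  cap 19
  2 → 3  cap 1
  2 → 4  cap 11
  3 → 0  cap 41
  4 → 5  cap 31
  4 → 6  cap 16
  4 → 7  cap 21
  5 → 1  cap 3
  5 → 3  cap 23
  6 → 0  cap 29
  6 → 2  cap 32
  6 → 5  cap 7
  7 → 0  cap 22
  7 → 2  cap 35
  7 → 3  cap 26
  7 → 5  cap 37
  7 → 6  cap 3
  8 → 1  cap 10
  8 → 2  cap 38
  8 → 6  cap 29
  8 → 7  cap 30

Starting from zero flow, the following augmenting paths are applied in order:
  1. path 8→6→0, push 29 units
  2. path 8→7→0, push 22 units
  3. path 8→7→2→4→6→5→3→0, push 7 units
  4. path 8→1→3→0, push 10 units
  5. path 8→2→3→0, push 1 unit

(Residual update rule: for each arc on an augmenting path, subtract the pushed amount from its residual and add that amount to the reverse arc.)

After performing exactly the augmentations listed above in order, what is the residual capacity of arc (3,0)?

Residual capacity of (3,0): 23

after path 1 (8→6→0, push 29): res(3,0)=41
after path 2 (8→7→0, push 22): res(3,0)=41
after path 3 (8→7→2→4→6→5→3→0, push 7): res(3,0)=34
after path 4 (8→1→3→0, push 10): res(3,0)=24
after path 5 (8→2→3→0, push 1): res(3,0)=23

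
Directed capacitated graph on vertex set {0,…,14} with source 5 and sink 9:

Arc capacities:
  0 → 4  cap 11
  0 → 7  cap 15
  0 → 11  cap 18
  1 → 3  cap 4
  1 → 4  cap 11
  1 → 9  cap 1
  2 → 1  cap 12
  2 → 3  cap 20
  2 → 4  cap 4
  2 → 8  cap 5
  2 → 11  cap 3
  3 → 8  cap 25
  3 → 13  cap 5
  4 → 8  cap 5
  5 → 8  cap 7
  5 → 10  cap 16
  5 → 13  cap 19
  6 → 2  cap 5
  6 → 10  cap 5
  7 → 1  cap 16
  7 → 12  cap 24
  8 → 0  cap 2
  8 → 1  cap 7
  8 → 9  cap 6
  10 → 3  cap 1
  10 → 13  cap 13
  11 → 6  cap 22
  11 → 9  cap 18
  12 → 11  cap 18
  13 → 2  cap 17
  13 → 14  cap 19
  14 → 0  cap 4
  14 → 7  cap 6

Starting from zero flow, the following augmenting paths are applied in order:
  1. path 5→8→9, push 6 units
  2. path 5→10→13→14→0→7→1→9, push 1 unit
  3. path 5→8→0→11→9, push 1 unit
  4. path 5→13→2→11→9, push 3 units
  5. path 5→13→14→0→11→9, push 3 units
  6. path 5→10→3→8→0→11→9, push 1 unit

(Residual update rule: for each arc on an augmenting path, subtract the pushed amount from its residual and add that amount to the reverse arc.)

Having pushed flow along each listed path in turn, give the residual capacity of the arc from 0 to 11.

after path 1 (5→8→9, push 6): res(0,11)=18
after path 2 (5→10→13→14→0→7→1→9, push 1): res(0,11)=18
after path 3 (5→8→0→11→9, push 1): res(0,11)=17
after path 4 (5→13→2→11→9, push 3): res(0,11)=17
after path 5 (5→13→14→0→11→9, push 3): res(0,11)=14
after path 6 (5→10→3→8→0→11→9, push 1): res(0,11)=13

Residual capacity of (0,11): 13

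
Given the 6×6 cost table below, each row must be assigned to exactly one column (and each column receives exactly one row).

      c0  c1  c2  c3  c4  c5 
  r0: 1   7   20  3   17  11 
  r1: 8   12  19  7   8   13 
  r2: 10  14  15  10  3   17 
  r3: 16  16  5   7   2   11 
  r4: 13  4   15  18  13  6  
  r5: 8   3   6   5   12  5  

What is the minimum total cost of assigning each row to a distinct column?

Minimum assignment cost: 25

one of 2 optimal assignments: row0→col0 (cost 1), row1→col3 (cost 7), row2→col4 (cost 3), row3→col2 (cost 5), row4→col1 (cost 4), row5→col5 (cost 5)
total = 1 + 7 + 3 + 5 + 4 + 5 = 25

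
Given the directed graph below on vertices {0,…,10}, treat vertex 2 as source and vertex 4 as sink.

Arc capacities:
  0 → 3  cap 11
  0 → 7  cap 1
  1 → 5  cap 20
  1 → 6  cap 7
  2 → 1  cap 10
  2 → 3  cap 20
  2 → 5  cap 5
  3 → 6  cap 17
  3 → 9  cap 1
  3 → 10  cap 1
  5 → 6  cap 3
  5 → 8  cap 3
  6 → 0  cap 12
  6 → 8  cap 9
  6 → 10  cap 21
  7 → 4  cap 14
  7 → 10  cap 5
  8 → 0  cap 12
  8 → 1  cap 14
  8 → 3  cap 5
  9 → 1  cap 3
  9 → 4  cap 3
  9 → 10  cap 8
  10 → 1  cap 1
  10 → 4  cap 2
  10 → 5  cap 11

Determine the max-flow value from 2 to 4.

Maximum flow value: 4

augment #1: 2→3→9→4 bottleneck 1, total now 1
augment #2: 2→3→10→4 bottleneck 1, total now 2
augment #3: 2→1→6→10→4 bottleneck 1, total now 3
augment #4: 2→1→6→0→7→4 bottleneck 1, total now 4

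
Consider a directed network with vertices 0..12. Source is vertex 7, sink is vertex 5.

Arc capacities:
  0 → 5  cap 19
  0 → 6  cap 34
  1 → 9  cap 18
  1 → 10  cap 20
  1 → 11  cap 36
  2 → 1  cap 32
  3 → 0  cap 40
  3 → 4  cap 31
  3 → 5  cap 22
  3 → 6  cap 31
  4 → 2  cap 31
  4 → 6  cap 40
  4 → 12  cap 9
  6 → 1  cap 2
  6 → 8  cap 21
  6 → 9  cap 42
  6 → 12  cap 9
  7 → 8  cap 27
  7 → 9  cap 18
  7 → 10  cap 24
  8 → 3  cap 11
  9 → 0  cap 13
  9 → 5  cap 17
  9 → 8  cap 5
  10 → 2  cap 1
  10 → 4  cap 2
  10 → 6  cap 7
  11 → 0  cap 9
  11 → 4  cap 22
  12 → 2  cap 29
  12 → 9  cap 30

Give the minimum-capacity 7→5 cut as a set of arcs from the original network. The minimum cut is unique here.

Min-cut arcs: {(7,9), (8,3), (10,2), (10,4), (10,6)} (total capacity 39)

augment #1: 7→9→5 push 17
augment #2: 7→8→3→5 push 11
augment #3: 7→9→0→5 push 1
augment #4: 7→10→6→9→0→5 push 7
augment #5: 7→10→2→1→9→0→5 push 1
augment #6: 7→10→4→6→9→0→5 push 2
max flow = 39; residual-reachable set from 7 gives S-side
cut edges (S→T): {(7,9), (8,3), (10,2), (10,4), (10,6)} total cap 39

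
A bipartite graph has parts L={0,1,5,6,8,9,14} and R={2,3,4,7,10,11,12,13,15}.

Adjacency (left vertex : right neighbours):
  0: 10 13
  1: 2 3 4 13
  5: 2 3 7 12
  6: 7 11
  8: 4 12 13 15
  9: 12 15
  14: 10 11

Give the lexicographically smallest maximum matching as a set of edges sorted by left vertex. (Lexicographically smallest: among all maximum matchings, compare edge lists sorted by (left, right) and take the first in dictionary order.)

|M| = 7 (so the lex-smallest maximum matching has 7 edges)
process left vertices in ascending order; for each, take the smallest-labelled available neighbour that still permits 7 edges overall, or leave it unmatched if none does
lex-smallest matching: {0-10, 1-2, 5-3, 6-7, 8-4, 9-12, 14-11}

Lex-smallest maximum matching: {(0,10), (1,2), (5,3), (6,7), (8,4), (9,12), (14,11)}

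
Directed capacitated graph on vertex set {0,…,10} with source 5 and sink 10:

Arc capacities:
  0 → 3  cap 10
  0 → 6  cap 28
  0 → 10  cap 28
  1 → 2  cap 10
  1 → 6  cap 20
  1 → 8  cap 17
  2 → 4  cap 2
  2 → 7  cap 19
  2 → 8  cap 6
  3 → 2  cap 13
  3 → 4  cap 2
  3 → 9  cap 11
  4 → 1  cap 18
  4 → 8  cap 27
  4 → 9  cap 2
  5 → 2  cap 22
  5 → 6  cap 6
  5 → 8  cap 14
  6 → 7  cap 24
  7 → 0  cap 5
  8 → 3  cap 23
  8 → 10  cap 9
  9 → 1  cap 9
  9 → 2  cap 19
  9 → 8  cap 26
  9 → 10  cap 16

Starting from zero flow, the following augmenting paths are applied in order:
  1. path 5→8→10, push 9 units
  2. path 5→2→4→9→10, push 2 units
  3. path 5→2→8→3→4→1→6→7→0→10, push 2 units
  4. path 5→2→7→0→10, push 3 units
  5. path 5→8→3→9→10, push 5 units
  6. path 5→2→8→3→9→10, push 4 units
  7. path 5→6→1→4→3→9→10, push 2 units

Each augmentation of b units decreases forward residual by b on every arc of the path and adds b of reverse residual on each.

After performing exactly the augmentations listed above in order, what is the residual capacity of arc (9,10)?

Residual capacity of (9,10): 3

after path 1 (5→8→10, push 9): res(9,10)=16
after path 2 (5→2→4→9→10, push 2): res(9,10)=14
after path 3 (5→2→8→3→4→1→6→7→0→10, push 2): res(9,10)=14
after path 4 (5→2→7→0→10, push 3): res(9,10)=14
after path 5 (5→8→3→9→10, push 5): res(9,10)=9
after path 6 (5→2→8→3→9→10, push 4): res(9,10)=5
after path 7 (5→6→1→4→3→9→10, push 2): res(9,10)=3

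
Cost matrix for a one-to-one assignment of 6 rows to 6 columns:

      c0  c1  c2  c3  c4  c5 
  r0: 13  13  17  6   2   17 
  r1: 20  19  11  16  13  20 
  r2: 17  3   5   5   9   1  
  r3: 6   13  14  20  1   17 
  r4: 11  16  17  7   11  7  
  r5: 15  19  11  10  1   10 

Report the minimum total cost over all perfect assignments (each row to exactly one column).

Minimum assignment cost: 34

optimal assignment: row0→col3 (cost 6), row1→col2 (cost 11), row2→col1 (cost 3), row3→col0 (cost 6), row4→col5 (cost 7), row5→col4 (cost 1)
total = 6 + 11 + 3 + 6 + 7 + 1 = 34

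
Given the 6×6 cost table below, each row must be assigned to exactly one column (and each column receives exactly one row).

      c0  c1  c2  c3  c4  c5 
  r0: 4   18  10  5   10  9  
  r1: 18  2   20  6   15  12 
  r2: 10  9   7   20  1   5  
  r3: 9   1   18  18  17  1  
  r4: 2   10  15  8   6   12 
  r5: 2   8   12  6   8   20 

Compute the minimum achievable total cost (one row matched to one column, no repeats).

optimal assignment: row0→col2 (cost 10), row1→col1 (cost 2), row2→col4 (cost 1), row3→col5 (cost 1), row4→col0 (cost 2), row5→col3 (cost 6)
total = 10 + 2 + 1 + 1 + 2 + 6 = 22

Minimum assignment cost: 22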